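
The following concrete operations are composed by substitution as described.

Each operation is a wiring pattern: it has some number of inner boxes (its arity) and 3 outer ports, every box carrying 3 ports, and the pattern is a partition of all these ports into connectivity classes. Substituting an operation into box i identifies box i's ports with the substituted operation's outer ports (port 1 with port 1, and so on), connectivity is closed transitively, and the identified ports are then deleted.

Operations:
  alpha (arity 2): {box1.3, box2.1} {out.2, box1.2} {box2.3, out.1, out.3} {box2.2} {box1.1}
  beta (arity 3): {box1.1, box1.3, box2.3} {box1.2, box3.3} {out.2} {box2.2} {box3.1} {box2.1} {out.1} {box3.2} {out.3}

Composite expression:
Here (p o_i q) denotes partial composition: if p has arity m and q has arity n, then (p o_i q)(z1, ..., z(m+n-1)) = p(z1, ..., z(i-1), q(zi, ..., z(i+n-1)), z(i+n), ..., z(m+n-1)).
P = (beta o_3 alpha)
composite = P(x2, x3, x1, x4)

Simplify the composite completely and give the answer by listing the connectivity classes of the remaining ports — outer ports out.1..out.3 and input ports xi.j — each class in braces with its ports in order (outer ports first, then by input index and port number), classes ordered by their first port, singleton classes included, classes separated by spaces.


Treat the ports identified at beta as solder joints: merge, then drop.
alpha over (x1, x4) gives {out.1, out.3, x4.3} {out.2, x1.2} {x1.1} {x1.3, x4.1} {x4.2}, out.j being that stage's outer ports
beta over (x2, x3, x1, x4) gives {out.1} {out.2} {out.3} {x1.1} {x1.2} {x1.3, x4.1} {x2.1, x2.3, x3.3} {x2.2, x4.3} {x3.1} {x3.2} {x4.2}, out.j being that stage's outer ports

{out.1} {out.2} {out.3} {x1.1} {x1.2} {x1.3, x4.1} {x2.1, x2.3, x3.3} {x2.2, x4.3} {x3.1} {x3.2} {x4.2}


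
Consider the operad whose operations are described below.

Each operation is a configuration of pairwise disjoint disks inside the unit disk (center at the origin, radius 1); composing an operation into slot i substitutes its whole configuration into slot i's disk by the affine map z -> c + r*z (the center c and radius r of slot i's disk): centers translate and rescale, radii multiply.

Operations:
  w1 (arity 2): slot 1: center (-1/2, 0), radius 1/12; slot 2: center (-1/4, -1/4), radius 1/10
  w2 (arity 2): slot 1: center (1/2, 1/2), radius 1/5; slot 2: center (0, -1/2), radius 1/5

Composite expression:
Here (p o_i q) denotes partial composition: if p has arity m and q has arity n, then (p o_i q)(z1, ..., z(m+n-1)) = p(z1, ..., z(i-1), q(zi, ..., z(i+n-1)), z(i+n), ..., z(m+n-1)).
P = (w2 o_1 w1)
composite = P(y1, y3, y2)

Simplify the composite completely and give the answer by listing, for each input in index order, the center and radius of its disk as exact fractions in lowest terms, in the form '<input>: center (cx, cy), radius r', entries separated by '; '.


y1: center (2/5, 1/2), radius 1/60; y2: center (0, -1/2), radius 1/5; y3: center (9/20, 9/20), radius 1/50


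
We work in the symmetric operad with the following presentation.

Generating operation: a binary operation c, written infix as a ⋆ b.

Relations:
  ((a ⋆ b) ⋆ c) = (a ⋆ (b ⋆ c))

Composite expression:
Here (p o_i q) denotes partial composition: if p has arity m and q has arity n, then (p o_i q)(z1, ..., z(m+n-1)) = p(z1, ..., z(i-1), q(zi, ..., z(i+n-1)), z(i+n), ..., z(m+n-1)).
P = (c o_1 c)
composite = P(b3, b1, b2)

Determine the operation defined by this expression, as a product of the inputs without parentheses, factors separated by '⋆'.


The c-tree's shape is irrelevant; the b-reading-order decides.
(b3 ⋆ b1) flattens to b3 ⋆ b1
((b3 ⋆ b1) ⋆ b2) flattens to b3 ⋆ b1 ⋆ b2

b3 ⋆ b1 ⋆ b2


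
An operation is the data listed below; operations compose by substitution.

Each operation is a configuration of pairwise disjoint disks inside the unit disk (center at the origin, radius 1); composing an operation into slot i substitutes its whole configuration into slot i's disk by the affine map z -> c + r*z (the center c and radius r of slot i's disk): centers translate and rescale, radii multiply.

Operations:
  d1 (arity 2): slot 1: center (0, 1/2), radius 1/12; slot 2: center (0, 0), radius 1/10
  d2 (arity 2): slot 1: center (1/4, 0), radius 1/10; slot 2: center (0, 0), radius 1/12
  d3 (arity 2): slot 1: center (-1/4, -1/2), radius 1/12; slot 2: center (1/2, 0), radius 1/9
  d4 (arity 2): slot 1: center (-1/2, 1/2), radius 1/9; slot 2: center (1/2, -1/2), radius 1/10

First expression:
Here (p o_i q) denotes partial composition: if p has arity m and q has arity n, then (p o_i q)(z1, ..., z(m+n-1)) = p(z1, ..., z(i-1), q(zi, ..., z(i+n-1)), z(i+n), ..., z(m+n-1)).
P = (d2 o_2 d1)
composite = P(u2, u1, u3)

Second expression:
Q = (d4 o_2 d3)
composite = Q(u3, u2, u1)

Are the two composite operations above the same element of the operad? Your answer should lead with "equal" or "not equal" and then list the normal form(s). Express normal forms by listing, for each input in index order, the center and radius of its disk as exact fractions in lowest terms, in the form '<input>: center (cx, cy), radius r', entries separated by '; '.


not equal: they reduce to u1: center (0, 1/24), radius 1/144; u2: center (1/4, 0), radius 1/10; u3: center (0, 0), radius 1/120 and u1: center (11/20, -1/2), radius 1/90; u2: center (19/40, -11/20), radius 1/120; u3: center (-1/2, 1/2), radius 1/9

The first expression reduces to u1: center (0, 1/24), radius 1/144; u2: center (1/4, 0), radius 1/10; u3: center (0, 0), radius 1/120
The second expression reduces to u1: center (11/20, -1/2), radius 1/90; u2: center (19/40, -11/20), radius 1/120; u3: center (-1/2, 1/2), radius 1/9
Different reductions; not equal.


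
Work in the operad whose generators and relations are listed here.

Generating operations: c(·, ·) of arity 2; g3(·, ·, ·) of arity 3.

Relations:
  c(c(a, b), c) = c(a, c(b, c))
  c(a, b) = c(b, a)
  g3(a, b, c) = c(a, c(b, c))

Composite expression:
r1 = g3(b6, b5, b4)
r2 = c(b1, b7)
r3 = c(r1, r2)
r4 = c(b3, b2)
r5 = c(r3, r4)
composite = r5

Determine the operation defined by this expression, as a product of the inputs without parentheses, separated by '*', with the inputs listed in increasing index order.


b1 * b2 * b3 * b4 * b5 * b6 * b7

Any arrangement under c is one operation, so sort the b-inputs.
g3(b6, b5, b4) reduces to b6 * b5 * b4
c(b1, b7) reduces to b1 * b7
c(g3(b6, b5, b4), c(b1, b7)) reduces to b6 * b5 * b4 * b1 * b7
c(b3, b2) reduces to b3 * b2
c(c(g3(b6, b5, b4), c(b1, b7)), c(b3, b2)) reduces to b6 * b5 * b4 * b1 * b7 * b3 * b2
the factors in increasing index order: b1 * b2 * b3 * b4 * b5 * b6 * b7


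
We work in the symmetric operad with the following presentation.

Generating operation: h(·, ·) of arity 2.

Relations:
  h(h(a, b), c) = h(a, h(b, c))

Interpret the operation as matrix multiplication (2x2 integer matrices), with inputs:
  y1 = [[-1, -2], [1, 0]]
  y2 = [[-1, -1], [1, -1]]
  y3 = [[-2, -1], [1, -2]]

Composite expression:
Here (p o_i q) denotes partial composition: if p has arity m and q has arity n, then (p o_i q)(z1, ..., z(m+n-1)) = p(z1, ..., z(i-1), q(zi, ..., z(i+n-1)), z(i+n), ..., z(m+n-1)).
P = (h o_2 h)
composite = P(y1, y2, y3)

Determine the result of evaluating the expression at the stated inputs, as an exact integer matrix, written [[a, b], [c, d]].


[[5, -5], [1, 3]]


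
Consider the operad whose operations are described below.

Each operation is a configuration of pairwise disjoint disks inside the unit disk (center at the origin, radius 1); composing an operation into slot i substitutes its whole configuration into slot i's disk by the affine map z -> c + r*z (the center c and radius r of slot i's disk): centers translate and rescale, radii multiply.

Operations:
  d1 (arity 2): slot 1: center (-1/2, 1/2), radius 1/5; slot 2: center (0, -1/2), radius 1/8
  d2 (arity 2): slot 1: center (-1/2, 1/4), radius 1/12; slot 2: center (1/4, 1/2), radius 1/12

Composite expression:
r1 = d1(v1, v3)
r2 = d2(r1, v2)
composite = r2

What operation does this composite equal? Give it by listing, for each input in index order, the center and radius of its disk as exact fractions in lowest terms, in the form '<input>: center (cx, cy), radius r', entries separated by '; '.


Each v-disk chains the slot maps above it in d2; radii multiply.
tracing v1 down its 2-map path: center (-13/24, 7/24), radius 1/60
tracing v3 down its 2-map path: center (-1/2, 5/24), radius 1/96
tracing v2 down its 1-map path: center (1/4, 1/2), radius 1/12

v1: center (-13/24, 7/24), radius 1/60; v2: center (1/4, 1/2), radius 1/12; v3: center (-1/2, 5/24), radius 1/96


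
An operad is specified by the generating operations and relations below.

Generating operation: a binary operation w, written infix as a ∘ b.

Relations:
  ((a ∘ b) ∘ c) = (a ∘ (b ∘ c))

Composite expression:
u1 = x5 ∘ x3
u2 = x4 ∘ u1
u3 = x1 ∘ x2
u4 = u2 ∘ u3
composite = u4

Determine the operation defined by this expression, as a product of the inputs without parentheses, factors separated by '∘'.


x4 ∘ x5 ∘ x3 ∘ x1 ∘ x2

The w-tree's shape is irrelevant; the x-reading-order decides.
(x5 ∘ x3) spells out as x5 ∘ x3
(x4 ∘ (x5 ∘ x3)) spells out as x4 ∘ x5 ∘ x3
(x1 ∘ x2) spells out as x1 ∘ x2
((x4 ∘ (x5 ∘ x3)) ∘ (x1 ∘ x2)) spells out as x4 ∘ x5 ∘ x3 ∘ x1 ∘ x2


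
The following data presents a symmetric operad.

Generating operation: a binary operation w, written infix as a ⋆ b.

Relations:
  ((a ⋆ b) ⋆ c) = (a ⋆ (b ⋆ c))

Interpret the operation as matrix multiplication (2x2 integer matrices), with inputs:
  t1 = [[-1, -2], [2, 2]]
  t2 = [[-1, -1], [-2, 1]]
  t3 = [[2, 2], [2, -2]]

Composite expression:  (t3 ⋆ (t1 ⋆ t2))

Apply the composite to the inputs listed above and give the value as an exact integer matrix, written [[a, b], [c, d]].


[[-2, -2], [22, -2]]


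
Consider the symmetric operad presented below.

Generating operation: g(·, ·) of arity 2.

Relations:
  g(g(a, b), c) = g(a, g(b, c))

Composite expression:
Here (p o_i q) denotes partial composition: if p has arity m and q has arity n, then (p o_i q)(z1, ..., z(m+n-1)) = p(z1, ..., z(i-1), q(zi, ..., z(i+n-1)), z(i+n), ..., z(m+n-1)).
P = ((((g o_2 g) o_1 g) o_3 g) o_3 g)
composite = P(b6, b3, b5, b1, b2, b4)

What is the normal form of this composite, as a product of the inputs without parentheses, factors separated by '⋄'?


b6 ⋄ b3 ⋄ b5 ⋄ b1 ⋄ b2 ⋄ b4

Key point: g is associative — brackets drop, the b-order remains.
g(b6, b3) unparenthesizes to b6 ⋄ b3
g(b5, b1) unparenthesizes to b5 ⋄ b1
g(g(b5, b1), b2) unparenthesizes to b5 ⋄ b1 ⋄ b2
g(g(g(b5, b1), b2), b4) unparenthesizes to b5 ⋄ b1 ⋄ b2 ⋄ b4
g(g(b6, b3), g(g(g(b5, b1), b2), b4)) unparenthesizes to b6 ⋄ b3 ⋄ b5 ⋄ b1 ⋄ b2 ⋄ b4


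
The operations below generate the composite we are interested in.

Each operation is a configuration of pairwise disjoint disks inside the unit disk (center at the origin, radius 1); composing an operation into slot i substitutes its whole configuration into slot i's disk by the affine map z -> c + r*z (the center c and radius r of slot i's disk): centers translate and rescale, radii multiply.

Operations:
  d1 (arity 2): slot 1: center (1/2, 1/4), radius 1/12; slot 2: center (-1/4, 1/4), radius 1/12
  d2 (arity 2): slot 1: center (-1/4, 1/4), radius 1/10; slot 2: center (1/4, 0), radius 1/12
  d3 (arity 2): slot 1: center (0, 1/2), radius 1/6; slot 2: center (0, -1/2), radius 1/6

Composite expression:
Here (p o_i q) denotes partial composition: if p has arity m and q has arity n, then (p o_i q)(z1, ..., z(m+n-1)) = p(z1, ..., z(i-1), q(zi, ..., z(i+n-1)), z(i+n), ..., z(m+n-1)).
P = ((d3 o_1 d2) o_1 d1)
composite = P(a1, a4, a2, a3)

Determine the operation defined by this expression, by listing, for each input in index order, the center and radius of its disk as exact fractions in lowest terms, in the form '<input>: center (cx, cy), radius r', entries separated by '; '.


a1: center (-1/30, 131/240), radius 1/720; a2: center (1/24, 1/2), radius 1/72; a3: center (0, -1/2), radius 1/6; a4: center (-11/240, 131/240), radius 1/720

Affine substitution under d3: radii multiply and a-centers shift.
tracing a1 down its 3-map path: center (-1/30, 131/240), radius 1/720
tracing a4 down its 3-map path: center (-11/240, 131/240), radius 1/720
tracing a2 down its 2-map path: center (1/24, 1/2), radius 1/72
tracing a3 down its 1-map path: center (0, -1/2), radius 1/6


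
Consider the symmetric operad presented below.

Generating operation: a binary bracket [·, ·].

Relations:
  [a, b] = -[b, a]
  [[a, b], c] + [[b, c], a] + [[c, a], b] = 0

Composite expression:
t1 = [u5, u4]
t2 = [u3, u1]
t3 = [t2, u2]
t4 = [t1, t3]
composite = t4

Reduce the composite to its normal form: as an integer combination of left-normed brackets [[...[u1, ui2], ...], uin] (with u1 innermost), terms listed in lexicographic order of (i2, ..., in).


-[[[[u1, u3], u2], u4], u5] + [[[[u1, u3], u2], u5], u4]

Expand each bracket as ab - ba; the u1-initial words give the coefficients.
Composite bracket: [[u5, u4], [[u3, u1], u2]]
Expanding via [a, b] = ab - ba: 16 signed words (2^4 = 16).
Only words starting with u1 matter:
  u1u3u2u4u5 appears with sign -1, giving the term -[[[[u1, u3], u2], u4], u5]
  u1u3u2u5u4 appears with sign +1, giving the term +[[[[u1, u3], u2], u5], u4]


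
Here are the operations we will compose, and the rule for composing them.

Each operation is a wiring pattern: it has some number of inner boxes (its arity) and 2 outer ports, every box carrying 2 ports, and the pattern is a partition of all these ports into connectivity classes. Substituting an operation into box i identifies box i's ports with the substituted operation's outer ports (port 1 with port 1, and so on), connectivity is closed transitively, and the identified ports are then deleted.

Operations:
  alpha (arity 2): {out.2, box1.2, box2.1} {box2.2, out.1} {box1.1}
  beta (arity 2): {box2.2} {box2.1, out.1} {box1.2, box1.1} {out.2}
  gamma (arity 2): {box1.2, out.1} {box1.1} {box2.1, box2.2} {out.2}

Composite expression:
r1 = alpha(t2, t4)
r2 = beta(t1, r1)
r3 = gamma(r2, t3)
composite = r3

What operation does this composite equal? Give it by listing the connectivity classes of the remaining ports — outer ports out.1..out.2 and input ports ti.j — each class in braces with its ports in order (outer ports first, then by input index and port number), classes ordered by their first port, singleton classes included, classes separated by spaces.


{out.1} {out.2} {t1.1, t1.2} {t2.1} {t2.2, t4.1} {t3.1, t3.2} {t4.2}


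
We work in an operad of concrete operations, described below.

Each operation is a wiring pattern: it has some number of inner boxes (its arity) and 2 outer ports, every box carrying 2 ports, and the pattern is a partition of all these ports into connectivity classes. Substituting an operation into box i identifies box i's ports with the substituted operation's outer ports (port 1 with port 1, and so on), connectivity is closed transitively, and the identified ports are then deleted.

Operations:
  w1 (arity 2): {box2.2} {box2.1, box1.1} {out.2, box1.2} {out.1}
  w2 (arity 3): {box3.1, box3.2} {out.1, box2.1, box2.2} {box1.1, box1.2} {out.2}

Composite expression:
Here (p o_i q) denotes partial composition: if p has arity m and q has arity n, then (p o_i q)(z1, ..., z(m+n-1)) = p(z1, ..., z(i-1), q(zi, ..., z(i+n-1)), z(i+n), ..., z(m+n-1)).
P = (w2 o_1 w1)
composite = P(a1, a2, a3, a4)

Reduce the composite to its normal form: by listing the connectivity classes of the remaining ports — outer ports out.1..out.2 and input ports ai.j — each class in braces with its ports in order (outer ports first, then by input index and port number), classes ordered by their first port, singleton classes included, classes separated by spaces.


{out.1, a3.1, a3.2} {out.2} {a1.1, a2.1} {a1.2} {a2.2} {a4.1, a4.2}

Reachability decides: close wires over w2-identified ports.
the subtree at w1 composes to {out.1} {out.2, a1.2} {a1.1, a2.1} {a2.2} on (a1, a2); out.j = own outer ports
the subtree at w2 composes to {out.1, a3.1, a3.2} {out.2} {a1.1, a2.1} {a1.2} {a2.2} {a4.1, a4.2} on (a1, a2, a3, a4); out.j = own outer ports


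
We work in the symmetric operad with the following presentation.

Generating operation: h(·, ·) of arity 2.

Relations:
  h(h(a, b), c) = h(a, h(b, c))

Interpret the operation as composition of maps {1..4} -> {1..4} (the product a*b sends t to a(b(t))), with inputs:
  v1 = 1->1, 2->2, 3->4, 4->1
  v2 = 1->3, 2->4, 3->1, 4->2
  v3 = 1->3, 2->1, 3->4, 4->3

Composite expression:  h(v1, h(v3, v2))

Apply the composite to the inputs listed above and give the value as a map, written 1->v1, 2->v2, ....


h(v3, v2) = 1->4, 2->3, 3->3, 4->1
h(v1, h(v3, v2)) = 1->1, 2->4, 3->4, 4->1

1->1, 2->4, 3->4, 4->1


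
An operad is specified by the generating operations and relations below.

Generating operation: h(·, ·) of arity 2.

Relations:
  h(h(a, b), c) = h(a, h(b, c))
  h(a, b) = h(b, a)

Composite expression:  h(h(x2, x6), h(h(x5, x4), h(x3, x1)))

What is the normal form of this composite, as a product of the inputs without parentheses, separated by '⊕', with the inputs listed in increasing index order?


x1 ⊕ x2 ⊕ x3 ⊕ x4 ⊕ x5 ⊕ x6

Key point: h commutes, so take the x-inputs in any fixed order.
h(x2, x6) flattens to x2 ⊕ x6
h(x5, x4) flattens to x5 ⊕ x4
h(x3, x1) flattens to x3 ⊕ x1
h(h(x5, x4), h(x3, x1)) flattens to x5 ⊕ x4 ⊕ x3 ⊕ x1
h(h(x2, x6), h(h(x5, x4), h(x3, x1))) flattens to x2 ⊕ x6 ⊕ x5 ⊕ x4 ⊕ x3 ⊕ x1
sorting the factors by input index: x1 ⊕ x2 ⊕ x3 ⊕ x4 ⊕ x5 ⊕ x6


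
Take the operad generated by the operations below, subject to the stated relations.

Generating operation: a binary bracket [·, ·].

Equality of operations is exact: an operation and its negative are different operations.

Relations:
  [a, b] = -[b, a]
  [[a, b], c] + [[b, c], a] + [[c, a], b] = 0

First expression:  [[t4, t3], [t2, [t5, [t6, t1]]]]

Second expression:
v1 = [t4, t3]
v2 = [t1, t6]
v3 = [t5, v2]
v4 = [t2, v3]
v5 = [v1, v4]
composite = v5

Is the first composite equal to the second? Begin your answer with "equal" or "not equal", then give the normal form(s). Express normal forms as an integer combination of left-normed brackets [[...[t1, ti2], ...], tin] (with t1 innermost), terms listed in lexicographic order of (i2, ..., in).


Reducing the first expression gives -[[[[[t1, t6], t5], t2], t3], t4] + [[[[[t1, t6], t5], t2], t4], t3]
Reducing the second expression gives [[[[[t1, t6], t5], t2], t3], t4] - [[[[[t1, t6], t5], t2], t4], t3]
Distinct normal forms: not equal.

not equal: they reduce to -[[[[[t1, t6], t5], t2], t3], t4] + [[[[[t1, t6], t5], t2], t4], t3] and [[[[[t1, t6], t5], t2], t3], t4] - [[[[[t1, t6], t5], t2], t4], t3]


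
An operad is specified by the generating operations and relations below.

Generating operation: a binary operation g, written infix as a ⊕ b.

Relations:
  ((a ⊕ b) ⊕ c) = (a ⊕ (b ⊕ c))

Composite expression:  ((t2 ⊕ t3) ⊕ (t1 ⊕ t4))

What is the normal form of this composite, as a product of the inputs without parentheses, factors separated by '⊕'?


t2 ⊕ t3 ⊕ t1 ⊕ t4

Every regrouping of g is equal, so read the t-inputs in written order.
(t2 ⊕ t3) unparenthesizes to t2 ⊕ t3
(t1 ⊕ t4) unparenthesizes to t1 ⊕ t4
((t2 ⊕ t3) ⊕ (t1 ⊕ t4)) unparenthesizes to t2 ⊕ t3 ⊕ t1 ⊕ t4


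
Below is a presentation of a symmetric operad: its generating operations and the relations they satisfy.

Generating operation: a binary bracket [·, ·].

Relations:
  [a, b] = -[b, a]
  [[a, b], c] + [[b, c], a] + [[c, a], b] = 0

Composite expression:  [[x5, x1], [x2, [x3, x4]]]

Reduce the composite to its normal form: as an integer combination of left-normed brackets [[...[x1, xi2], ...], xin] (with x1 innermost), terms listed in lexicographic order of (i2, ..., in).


-[[[[x1, x5], x2], x3], x4] + [[[[x1, x5], x2], x4], x3] + [[[[x1, x5], x3], x4], x2] - [[[[x1, x5], x4], x3], x2]

Expand each bracket as ab - ba; the x1-initial words give the coefficients.
Composite bracket: [[x5, x1], [x2, [x3, x4]]]
The bracket unfolds into 16 signed words via [a, b] = ab - ba (2^4 = 16).
The x1-initial words carry the normal form:
  x1x5x2x3x4 appears with sign -1, giving the term -[[[[x1, x5], x2], x3], x4]
  x1x5x2x4x3 appears with sign +1, giving the term +[[[[x1, x5], x2], x4], x3]
  x1x5x3x4x2 appears with sign +1, giving the term +[[[[x1, x5], x3], x4], x2]
  x1x5x4x3x2 appears with sign -1, giving the term -[[[[x1, x5], x4], x3], x2]


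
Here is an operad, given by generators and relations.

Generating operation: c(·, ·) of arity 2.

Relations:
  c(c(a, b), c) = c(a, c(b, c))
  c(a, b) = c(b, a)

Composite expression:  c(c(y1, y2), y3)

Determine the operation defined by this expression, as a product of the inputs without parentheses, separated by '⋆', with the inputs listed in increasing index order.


y1 ⋆ y2 ⋆ y3

Reordering under c is free, so list the y-inputs canonically.
c(y1, y2) unparenthesizes to y1 ⋆ y2
c(c(y1, y2), y3) unparenthesizes to y1 ⋆ y2 ⋆ y3
sorting the factors by input index: y1 ⋆ y2 ⋆ y3


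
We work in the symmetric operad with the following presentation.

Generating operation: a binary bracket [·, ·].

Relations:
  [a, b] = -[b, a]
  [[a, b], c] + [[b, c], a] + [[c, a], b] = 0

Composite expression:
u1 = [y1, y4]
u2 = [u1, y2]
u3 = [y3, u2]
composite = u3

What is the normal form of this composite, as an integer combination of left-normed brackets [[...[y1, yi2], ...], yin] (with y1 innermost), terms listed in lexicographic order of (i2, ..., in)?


-[[[y1, y4], y2], y3]

Skip Jacobi rewriting: expand, keep y1-initial words, read off terms.
Composite bracket: [y3, [[y1, y4], y2]]
The bracket unfolds into 8 signed words via [a, b] = ab - ba (2^3 = 8).
Only words starting with y1 matter:
  word y1y4y2y3 has sign -1, contributing -[[[y1, y4], y2], y3]


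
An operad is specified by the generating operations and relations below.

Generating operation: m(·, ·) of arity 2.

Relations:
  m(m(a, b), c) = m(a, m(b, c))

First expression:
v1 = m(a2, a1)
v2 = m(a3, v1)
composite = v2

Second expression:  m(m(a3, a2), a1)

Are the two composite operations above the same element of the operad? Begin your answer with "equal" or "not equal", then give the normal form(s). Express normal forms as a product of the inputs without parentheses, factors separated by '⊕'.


equal — both sides give a3 ⊕ a2 ⊕ a1


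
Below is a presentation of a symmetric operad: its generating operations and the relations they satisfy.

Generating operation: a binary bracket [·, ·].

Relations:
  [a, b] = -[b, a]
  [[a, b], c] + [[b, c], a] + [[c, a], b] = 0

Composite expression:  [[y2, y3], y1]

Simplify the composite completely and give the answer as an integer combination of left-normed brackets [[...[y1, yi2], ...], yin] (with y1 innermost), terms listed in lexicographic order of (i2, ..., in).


In the tensor algebra, words opening y1 carry the y1-anchored form.
Composite bracket: [[y2, y3], y1]
The bracket unfolds into 4 signed words via [a, b] = ab - ba (2^2 = 4).
Coefficients come from the y1-initial words:
  the word y1y2y3 carries sign -1 and contributes -[[y1, y2], y3]
  the word y1y3y2 carries sign +1 and contributes +[[y1, y3], y2]

-[[y1, y2], y3] + [[y1, y3], y2]


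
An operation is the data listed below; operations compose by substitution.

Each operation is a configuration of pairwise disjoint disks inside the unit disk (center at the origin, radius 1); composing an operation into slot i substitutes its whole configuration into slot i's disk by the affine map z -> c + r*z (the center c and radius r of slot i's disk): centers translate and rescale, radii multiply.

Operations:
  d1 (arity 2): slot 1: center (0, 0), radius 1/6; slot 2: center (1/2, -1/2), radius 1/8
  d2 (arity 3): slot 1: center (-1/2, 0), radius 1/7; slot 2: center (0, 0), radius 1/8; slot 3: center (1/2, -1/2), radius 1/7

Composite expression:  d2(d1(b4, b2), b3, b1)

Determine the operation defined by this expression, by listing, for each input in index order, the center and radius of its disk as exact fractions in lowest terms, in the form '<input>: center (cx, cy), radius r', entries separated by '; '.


b1: center (1/2, -1/2), radius 1/7; b2: center (-3/7, -1/14), radius 1/56; b3: center (0, 0), radius 1/8; b4: center (-1/2, 0), radius 1/42

Affine substitution under d2: radii multiply and b-centers shift.
input b4: applying the 2 nested substitutions gives center (-1/2, 0), radius 1/42
input b2: applying the 2 nested substitutions gives center (-3/7, -1/14), radius 1/56
input b3: applying the 1 nested substitution gives center (0, 0), radius 1/8
input b1: applying the 1 nested substitution gives center (1/2, -1/2), radius 1/7


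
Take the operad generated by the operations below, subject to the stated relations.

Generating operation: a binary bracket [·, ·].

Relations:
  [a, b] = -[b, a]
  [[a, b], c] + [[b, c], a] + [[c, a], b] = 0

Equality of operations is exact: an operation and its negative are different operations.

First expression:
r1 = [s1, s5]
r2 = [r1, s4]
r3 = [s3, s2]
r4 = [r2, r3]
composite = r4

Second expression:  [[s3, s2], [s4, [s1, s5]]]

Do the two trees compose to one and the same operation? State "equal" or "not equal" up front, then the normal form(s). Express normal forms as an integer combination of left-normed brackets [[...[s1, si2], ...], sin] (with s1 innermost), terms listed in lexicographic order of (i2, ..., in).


Reducing the first expression gives -[[[[s1, s5], s4], s2], s3] + [[[[s1, s5], s4], s3], s2]
Reducing the second expression gives -[[[[s1, s5], s4], s2], s3] + [[[[s1, s5], s4], s3], s2]
The forms coincide; equal.

equal; both compose to -[[[[s1, s5], s4], s2], s3] + [[[[s1, s5], s4], s3], s2]


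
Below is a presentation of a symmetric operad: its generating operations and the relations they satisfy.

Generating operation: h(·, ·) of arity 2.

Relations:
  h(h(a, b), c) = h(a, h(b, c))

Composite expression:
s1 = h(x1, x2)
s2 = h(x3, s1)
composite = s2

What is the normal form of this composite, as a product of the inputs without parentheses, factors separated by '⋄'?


x3 ⋄ x1 ⋄ x2

Under associativity of h, the answer is the x's in reading order.
h(x1, x2) flattens to x1 ⋄ x2
h(x3, h(x1, x2)) flattens to x3 ⋄ x1 ⋄ x2


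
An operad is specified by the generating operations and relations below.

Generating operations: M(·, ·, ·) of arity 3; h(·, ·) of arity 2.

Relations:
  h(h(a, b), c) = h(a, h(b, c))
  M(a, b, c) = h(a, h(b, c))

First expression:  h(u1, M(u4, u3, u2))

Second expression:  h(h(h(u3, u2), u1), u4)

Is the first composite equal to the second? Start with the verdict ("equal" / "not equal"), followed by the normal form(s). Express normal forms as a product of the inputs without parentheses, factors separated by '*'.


not equal: they reduce to u1 * u4 * u3 * u2 and u3 * u2 * u1 * u4

The first expression, normalized: u1 * u4 * u3 * u2
The second expression, normalized: u3 * u2 * u1 * u4
No match — not equal.


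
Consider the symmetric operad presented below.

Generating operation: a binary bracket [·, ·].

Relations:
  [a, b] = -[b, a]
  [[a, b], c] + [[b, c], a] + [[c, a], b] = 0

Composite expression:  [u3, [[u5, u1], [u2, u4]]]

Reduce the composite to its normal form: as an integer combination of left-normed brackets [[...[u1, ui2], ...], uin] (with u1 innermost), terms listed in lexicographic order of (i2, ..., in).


Skip Jacobi rewriting: expand, keep u1-initial words, read off terms.
Composite bracket: [u3, [[u5, u1], [u2, u4]]]
The bracket unfolds into 16 signed words via [a, b] = ab - ba (2^4 = 16).
Coefficients come from the u1-initial words:
  u1u5u2u4u3 appears with sign +1, giving the term +[[[[u1, u5], u2], u4], u3]
  u1u5u4u2u3 appears with sign -1, giving the term -[[[[u1, u5], u4], u2], u3]

[[[[u1, u5], u2], u4], u3] - [[[[u1, u5], u4], u2], u3]


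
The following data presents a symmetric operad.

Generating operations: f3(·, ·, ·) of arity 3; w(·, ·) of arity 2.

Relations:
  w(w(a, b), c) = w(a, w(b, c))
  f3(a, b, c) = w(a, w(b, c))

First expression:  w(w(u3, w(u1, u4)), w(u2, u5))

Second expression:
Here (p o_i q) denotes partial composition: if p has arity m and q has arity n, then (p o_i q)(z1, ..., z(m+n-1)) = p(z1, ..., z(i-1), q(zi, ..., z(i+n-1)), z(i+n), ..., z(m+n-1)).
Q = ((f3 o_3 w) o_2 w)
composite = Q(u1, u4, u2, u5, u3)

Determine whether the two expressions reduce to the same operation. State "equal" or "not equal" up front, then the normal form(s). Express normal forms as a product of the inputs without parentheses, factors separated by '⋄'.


Normal form of the first expression: u3 ⋄ u1 ⋄ u4 ⋄ u2 ⋄ u5
Normal form of the second expression: u1 ⋄ u4 ⋄ u2 ⋄ u5 ⋄ u3
They disagree, so not equal.

not equal; first: u3 ⋄ u1 ⋄ u4 ⋄ u2 ⋄ u5; second: u1 ⋄ u4 ⋄ u2 ⋄ u5 ⋄ u3


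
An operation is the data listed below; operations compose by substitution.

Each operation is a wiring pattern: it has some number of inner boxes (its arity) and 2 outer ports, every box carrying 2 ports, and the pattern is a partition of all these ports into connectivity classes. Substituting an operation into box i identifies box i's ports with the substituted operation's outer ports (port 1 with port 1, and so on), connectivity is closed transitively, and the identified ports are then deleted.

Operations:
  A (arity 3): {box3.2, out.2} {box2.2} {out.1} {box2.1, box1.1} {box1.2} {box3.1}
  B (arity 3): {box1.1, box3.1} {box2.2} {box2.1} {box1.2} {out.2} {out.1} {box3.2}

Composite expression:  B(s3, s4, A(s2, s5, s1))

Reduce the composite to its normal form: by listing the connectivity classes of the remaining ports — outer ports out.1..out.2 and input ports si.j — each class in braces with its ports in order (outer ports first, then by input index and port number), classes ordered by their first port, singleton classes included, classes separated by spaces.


{out.1} {out.2} {s1.1} {s1.2} {s2.1, s5.1} {s2.2} {s3.1} {s3.2} {s4.1} {s4.2} {s5.2}

After gluing at B, chains via deleted ports link the s-ports.
after A, the pattern on (s2, s5, s1) reads {out.1} {out.2, s1.2} {s1.1} {s2.1, s5.1} {s2.2} {s5.2} (out.j = its outer ports)
after B, the pattern on (s3, s4, s2, s5, s1) reads {out.1} {out.2} {s1.1} {s1.2} {s2.1, s5.1} {s2.2} {s3.1} {s3.2} {s4.1} {s4.2} {s5.2} (out.j = its outer ports)


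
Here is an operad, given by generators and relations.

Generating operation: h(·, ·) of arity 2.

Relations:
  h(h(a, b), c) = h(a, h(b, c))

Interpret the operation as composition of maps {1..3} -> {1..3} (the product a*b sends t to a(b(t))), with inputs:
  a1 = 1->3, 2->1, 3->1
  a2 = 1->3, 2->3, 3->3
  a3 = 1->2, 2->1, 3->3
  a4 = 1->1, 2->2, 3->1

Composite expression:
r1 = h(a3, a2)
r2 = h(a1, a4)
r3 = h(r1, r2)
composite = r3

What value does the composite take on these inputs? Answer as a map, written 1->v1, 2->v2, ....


1->3, 2->3, 3->3

h(a3, a2) = 1->3, 2->3, 3->3
h(a1, a4) = 1->3, 2->1, 3->3
h(h(a3, a2), h(a1, a4)) = 1->3, 2->3, 3->3


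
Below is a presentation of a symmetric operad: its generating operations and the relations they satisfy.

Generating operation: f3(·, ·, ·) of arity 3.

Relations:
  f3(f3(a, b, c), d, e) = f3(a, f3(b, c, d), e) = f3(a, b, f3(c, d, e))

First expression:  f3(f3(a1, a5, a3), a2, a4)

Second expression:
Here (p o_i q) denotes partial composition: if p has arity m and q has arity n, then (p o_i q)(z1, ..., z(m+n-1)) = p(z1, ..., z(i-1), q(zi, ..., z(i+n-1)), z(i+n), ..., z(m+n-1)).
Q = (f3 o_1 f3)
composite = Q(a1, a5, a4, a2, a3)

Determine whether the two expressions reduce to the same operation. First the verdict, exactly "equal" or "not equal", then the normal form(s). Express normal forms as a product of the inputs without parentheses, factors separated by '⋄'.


Reducing the first expression gives a1 ⋄ a5 ⋄ a3 ⋄ a2 ⋄ a4
Reducing the second expression gives a1 ⋄ a5 ⋄ a4 ⋄ a2 ⋄ a3
The forms do not match — not equal.

not equal; the first gives a1 ⋄ a5 ⋄ a3 ⋄ a2 ⋄ a4 and the second a1 ⋄ a5 ⋄ a4 ⋄ a2 ⋄ a3


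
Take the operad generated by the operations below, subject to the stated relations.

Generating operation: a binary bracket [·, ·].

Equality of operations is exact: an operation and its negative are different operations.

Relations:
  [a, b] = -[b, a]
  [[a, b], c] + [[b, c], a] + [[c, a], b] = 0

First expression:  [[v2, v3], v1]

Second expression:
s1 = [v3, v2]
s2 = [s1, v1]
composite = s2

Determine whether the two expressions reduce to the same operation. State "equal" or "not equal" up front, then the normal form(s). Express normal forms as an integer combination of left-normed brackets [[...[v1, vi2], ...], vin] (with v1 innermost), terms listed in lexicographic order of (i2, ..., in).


not equal; the first gives -[[v1, v2], v3] + [[v1, v3], v2] and the second [[v1, v2], v3] - [[v1, v3], v2]

Reducing the first expression gives -[[v1, v2], v3] + [[v1, v3], v2]
Reducing the second expression gives [[v1, v2], v3] - [[v1, v3], v2]
The normal forms differ: not equal.


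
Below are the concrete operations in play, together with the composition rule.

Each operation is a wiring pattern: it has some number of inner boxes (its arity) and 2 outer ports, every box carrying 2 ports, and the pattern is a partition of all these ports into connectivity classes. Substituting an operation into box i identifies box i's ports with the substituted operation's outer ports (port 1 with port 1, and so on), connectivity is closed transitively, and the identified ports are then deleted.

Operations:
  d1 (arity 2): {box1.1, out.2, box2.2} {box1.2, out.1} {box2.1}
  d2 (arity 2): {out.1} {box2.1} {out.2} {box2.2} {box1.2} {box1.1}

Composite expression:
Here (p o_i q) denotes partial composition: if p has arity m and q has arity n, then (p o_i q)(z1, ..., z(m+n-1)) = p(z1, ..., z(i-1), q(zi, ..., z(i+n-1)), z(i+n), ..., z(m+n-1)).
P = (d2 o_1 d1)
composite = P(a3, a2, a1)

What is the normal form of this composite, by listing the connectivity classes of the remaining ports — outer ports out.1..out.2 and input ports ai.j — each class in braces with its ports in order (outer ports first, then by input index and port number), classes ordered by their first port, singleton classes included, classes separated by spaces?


{out.1} {out.2} {a1.1} {a1.2} {a2.1} {a2.2, a3.1} {a3.2}

After gluing at d2, chains via deleted ports link the a-ports.
stage d1: inputs (a3, a2), connectivity {out.1, a3.2} {out.2, a2.2, a3.1} {a2.1}, out.j its boundary
stage d2: inputs (a3, a2, a1), connectivity {out.1} {out.2} {a1.1} {a1.2} {a2.1} {a2.2, a3.1} {a3.2}, out.j its boundary


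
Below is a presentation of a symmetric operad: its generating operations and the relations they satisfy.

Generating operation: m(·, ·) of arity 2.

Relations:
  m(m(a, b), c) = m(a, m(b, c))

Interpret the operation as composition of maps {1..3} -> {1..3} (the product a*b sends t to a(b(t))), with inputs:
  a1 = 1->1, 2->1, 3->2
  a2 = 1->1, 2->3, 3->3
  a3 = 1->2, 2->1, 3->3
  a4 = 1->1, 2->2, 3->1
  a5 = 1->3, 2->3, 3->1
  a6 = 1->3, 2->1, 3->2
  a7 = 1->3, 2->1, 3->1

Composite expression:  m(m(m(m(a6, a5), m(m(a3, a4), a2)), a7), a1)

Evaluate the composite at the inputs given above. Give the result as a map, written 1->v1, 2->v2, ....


1->2, 2->2, 3->2

m(a6, a5) = 1->2, 2->2, 3->3
m(a3, a4) = 1->2, 2->1, 3->2
m(m(a3, a4), a2) = 1->2, 2->2, 3->2
m(m(a6, a5), m(m(a3, a4), a2)) = 1->2, 2->2, 3->2
m(m(m(a6, a5), m(m(a3, a4), a2)), a7) = 1->2, 2->2, 3->2
m(m(m(m(a6, a5), m(m(a3, a4), a2)), a7), a1) = 1->2, 2->2, 3->2


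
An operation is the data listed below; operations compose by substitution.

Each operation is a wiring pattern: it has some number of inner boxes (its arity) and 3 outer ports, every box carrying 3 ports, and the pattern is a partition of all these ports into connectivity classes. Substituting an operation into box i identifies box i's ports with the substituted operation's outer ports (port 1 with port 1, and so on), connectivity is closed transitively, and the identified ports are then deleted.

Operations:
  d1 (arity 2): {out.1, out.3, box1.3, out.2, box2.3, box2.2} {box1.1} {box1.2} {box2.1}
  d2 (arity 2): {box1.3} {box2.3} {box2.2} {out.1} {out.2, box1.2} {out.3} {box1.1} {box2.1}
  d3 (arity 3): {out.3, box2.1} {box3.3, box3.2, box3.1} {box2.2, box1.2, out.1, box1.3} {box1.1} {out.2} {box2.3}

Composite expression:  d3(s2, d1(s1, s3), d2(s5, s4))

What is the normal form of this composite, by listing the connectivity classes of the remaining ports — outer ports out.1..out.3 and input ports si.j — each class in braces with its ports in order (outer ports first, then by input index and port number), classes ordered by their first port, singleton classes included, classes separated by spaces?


{out.1, out.3, s1.3, s2.2, s2.3, s3.2, s3.3} {out.2} {s1.1} {s1.2} {s2.1} {s3.1} {s4.1} {s4.2} {s4.3} {s5.1} {s5.2} {s5.3}

Two ports join when wires chain via d3-identified ports.
composing d1 on (s1, s3), with out.j its own outer ports: {out.1, out.2, out.3, s1.3, s3.2, s3.3} {s1.1} {s1.2} {s3.1}
composing d2 on (s5, s4), with out.j its own outer ports: {out.1} {out.2, s5.2} {out.3} {s4.1} {s4.2} {s4.3} {s5.1} {s5.3}
composing d3 on (s2, s1, s3, s5, s4), with out.j its own outer ports: {out.1, out.3, s1.3, s2.2, s2.3, s3.2, s3.3} {out.2} {s1.1} {s1.2} {s2.1} {s3.1} {s4.1} {s4.2} {s4.3} {s5.1} {s5.2} {s5.3}


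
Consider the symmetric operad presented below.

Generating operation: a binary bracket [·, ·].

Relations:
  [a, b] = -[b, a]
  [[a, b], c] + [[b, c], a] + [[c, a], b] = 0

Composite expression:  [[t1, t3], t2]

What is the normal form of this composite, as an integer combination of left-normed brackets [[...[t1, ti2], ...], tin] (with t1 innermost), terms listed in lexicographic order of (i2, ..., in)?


[[t1, t3], t2]

A multilinear Lie element is pinned by t1-initial words (t1 innermost).
Composite bracket: [[t1, t3], t2]
Under [a, b] = ab - ba we get 4 signed associative words (2^2 = 4).
Only words starting with t1 matter:
  t1t3t2 (sign +1) contributes +[[t1, t3], t2]


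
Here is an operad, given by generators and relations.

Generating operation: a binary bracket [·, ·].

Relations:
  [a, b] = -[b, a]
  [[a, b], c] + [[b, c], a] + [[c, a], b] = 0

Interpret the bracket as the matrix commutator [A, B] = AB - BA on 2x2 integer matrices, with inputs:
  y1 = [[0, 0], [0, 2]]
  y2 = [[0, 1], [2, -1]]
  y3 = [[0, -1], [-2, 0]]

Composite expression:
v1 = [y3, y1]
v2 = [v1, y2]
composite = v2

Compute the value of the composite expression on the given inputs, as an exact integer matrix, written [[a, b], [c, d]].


[[-8, 2], [4, 8]]


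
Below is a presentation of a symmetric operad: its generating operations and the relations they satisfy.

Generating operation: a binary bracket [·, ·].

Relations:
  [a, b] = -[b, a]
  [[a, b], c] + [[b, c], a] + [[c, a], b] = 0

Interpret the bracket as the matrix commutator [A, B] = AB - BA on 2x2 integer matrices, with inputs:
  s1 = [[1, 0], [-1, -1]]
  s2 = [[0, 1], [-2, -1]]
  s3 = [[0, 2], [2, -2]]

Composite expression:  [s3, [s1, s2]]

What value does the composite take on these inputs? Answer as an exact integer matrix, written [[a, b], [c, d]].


[s1, s2] = [[1, 2], [3, -1]]
[s3, [s1, s2]] = [[2, 0], [-2, -2]]

[[2, 0], [-2, -2]]


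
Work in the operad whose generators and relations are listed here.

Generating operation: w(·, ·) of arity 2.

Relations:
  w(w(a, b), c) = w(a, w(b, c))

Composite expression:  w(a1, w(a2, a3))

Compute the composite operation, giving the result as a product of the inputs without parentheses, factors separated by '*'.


a1 * a2 * a3

Under associativity of w, the answer is the a's in reading order.
w(a2, a3) reduces to a2 * a3
w(a1, w(a2, a3)) reduces to a1 * a2 * a3


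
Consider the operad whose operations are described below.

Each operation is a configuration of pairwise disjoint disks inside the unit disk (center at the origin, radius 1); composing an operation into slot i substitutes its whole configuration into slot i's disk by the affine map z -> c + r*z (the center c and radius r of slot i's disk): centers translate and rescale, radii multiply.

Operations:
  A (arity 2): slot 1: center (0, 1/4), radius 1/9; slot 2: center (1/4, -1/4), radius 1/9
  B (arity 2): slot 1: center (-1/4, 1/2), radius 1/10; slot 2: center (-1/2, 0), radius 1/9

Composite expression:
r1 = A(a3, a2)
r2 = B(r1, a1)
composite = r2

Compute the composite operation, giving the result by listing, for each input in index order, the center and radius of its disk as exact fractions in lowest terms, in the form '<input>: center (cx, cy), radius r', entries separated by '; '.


a1: center (-1/2, 0), radius 1/9; a2: center (-9/40, 19/40), radius 1/90; a3: center (-1/4, 21/40), radius 1/90

Follow each a-input down from B: c' goes to c + r*c', radius to r*r'.
tracing a3 down its 2-map path: center (-1/4, 21/40), radius 1/90
tracing a2 down its 2-map path: center (-9/40, 19/40), radius 1/90
tracing a1 down its 1-map path: center (-1/2, 0), radius 1/9
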